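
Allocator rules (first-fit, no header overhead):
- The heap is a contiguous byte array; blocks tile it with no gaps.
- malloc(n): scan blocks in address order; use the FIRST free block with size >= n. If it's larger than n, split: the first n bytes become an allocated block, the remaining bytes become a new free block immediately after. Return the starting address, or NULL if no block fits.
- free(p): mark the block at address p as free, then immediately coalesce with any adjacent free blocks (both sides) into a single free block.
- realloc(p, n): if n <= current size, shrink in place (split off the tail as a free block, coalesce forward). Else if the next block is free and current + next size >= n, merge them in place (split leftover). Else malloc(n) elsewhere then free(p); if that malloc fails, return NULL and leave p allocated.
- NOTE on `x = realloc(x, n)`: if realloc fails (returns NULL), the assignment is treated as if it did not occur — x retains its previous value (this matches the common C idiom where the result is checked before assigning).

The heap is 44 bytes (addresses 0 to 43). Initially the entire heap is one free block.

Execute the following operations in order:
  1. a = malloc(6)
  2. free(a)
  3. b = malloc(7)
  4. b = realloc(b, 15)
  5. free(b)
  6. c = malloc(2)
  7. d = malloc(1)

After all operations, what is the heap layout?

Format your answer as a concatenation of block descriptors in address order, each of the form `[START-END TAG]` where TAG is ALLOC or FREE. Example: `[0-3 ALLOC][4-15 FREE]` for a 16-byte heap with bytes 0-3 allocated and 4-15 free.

Answer: [0-1 ALLOC][2-2 ALLOC][3-43 FREE]

Derivation:
Op 1: a = malloc(6) -> a = 0; heap: [0-5 ALLOC][6-43 FREE]
Op 2: free(a) -> (freed a); heap: [0-43 FREE]
Op 3: b = malloc(7) -> b = 0; heap: [0-6 ALLOC][7-43 FREE]
Op 4: b = realloc(b, 15) -> b = 0; heap: [0-14 ALLOC][15-43 FREE]
Op 5: free(b) -> (freed b); heap: [0-43 FREE]
Op 6: c = malloc(2) -> c = 0; heap: [0-1 ALLOC][2-43 FREE]
Op 7: d = malloc(1) -> d = 2; heap: [0-1 ALLOC][2-2 ALLOC][3-43 FREE]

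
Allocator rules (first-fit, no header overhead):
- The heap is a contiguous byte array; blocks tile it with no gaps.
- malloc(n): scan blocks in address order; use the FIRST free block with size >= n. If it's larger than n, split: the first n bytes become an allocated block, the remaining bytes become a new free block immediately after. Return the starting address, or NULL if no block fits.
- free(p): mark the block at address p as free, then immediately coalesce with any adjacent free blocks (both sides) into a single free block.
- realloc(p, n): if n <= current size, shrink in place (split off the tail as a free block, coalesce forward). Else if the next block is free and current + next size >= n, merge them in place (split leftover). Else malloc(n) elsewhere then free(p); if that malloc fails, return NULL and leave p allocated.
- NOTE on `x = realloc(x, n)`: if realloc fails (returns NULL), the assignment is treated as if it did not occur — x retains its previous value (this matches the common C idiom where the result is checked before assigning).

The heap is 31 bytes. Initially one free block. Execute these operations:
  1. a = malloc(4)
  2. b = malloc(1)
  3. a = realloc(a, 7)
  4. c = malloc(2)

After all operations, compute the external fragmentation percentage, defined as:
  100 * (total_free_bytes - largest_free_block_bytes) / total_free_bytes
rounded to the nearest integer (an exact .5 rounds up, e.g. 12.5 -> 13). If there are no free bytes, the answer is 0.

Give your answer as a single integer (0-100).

Answer: 10

Derivation:
Op 1: a = malloc(4) -> a = 0; heap: [0-3 ALLOC][4-30 FREE]
Op 2: b = malloc(1) -> b = 4; heap: [0-3 ALLOC][4-4 ALLOC][5-30 FREE]
Op 3: a = realloc(a, 7) -> a = 5; heap: [0-3 FREE][4-4 ALLOC][5-11 ALLOC][12-30 FREE]
Op 4: c = malloc(2) -> c = 0; heap: [0-1 ALLOC][2-3 FREE][4-4 ALLOC][5-11 ALLOC][12-30 FREE]
Free blocks: [2 19] total_free=21 largest=19 -> 100*(21-19)/21 = 200/21 ≈ 9.524 -> rounds to 10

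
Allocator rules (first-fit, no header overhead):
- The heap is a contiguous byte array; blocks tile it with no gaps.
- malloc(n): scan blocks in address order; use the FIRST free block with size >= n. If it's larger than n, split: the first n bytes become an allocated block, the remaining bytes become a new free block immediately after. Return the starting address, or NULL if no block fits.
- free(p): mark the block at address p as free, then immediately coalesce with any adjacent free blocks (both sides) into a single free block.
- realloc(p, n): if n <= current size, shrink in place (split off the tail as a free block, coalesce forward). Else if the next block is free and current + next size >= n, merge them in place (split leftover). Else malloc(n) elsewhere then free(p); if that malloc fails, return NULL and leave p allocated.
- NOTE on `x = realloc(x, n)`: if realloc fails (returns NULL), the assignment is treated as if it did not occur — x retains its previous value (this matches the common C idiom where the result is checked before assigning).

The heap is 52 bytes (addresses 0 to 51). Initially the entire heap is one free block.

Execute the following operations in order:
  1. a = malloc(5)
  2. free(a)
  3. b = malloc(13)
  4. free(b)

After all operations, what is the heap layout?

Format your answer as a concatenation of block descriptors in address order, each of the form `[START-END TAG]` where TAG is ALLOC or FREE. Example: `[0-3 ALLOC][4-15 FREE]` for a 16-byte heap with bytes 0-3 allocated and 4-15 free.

Answer: [0-51 FREE]

Derivation:
Op 1: a = malloc(5) -> a = 0; heap: [0-4 ALLOC][5-51 FREE]
Op 2: free(a) -> (freed a); heap: [0-51 FREE]
Op 3: b = malloc(13) -> b = 0; heap: [0-12 ALLOC][13-51 FREE]
Op 4: free(b) -> (freed b); heap: [0-51 FREE]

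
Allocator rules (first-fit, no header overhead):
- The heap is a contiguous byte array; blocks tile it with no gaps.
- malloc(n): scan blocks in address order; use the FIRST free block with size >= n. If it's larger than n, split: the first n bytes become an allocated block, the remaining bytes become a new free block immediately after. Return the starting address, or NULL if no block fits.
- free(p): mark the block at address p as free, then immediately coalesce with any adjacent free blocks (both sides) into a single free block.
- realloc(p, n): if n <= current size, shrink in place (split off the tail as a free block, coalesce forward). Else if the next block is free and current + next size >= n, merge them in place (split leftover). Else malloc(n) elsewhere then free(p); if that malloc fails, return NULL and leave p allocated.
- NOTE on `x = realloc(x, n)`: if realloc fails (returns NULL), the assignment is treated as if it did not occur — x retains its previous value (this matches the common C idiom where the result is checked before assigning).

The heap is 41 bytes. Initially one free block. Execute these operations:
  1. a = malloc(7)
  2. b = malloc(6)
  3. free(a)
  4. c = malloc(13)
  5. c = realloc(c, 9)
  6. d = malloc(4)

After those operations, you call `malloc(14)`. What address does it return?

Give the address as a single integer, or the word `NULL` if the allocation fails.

Answer: 22

Derivation:
Op 1: a = malloc(7) -> a = 0; heap: [0-6 ALLOC][7-40 FREE]
Op 2: b = malloc(6) -> b = 7; heap: [0-6 ALLOC][7-12 ALLOC][13-40 FREE]
Op 3: free(a) -> (freed a); heap: [0-6 FREE][7-12 ALLOC][13-40 FREE]
Op 4: c = malloc(13) -> c = 13; heap: [0-6 FREE][7-12 ALLOC][13-25 ALLOC][26-40 FREE]
Op 5: c = realloc(c, 9) -> c = 13; heap: [0-6 FREE][7-12 ALLOC][13-21 ALLOC][22-40 FREE]
Op 6: d = malloc(4) -> d = 0; heap: [0-3 ALLOC][4-6 FREE][7-12 ALLOC][13-21 ALLOC][22-40 FREE]
malloc(14): first-fit scan over [0-3 ALLOC][4-6 FREE][7-12 ALLOC][13-21 ALLOC][22-40 FREE] -> 22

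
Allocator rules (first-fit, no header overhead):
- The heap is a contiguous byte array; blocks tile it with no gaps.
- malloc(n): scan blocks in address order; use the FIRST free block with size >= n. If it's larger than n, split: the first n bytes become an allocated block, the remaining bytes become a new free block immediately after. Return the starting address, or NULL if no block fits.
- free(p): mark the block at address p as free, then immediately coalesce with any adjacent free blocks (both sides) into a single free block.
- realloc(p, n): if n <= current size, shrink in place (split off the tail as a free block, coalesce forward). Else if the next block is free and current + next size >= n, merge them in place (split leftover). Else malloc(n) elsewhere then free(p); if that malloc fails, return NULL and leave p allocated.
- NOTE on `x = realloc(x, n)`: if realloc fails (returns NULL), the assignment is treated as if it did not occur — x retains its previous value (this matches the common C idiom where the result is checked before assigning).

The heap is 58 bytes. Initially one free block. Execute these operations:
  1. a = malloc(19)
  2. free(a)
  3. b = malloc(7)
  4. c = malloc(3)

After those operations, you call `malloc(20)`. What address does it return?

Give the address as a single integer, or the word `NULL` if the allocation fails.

Answer: 10

Derivation:
Op 1: a = malloc(19) -> a = 0; heap: [0-18 ALLOC][19-57 FREE]
Op 2: free(a) -> (freed a); heap: [0-57 FREE]
Op 3: b = malloc(7) -> b = 0; heap: [0-6 ALLOC][7-57 FREE]
Op 4: c = malloc(3) -> c = 7; heap: [0-6 ALLOC][7-9 ALLOC][10-57 FREE]
malloc(20): first-fit scan over [0-6 ALLOC][7-9 ALLOC][10-57 FREE] -> 10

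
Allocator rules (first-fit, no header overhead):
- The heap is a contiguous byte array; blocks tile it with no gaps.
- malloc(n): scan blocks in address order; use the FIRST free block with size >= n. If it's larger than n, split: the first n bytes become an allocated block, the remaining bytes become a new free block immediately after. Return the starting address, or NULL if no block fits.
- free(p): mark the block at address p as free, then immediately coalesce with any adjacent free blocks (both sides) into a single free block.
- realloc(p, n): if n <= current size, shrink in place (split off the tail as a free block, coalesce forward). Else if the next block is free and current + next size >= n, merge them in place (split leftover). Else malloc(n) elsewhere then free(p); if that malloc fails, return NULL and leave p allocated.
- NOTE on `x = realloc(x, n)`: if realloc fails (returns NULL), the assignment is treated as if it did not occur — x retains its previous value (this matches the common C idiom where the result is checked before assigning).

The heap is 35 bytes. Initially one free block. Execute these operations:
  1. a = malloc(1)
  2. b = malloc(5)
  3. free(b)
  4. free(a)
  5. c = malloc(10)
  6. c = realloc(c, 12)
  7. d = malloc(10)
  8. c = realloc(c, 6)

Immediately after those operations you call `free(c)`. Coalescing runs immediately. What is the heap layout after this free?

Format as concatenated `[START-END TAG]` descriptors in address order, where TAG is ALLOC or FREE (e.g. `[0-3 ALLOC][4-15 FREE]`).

Answer: [0-11 FREE][12-21 ALLOC][22-34 FREE]

Derivation:
Op 1: a = malloc(1) -> a = 0; heap: [0-0 ALLOC][1-34 FREE]
Op 2: b = malloc(5) -> b = 1; heap: [0-0 ALLOC][1-5 ALLOC][6-34 FREE]
Op 3: free(b) -> (freed b); heap: [0-0 ALLOC][1-34 FREE]
Op 4: free(a) -> (freed a); heap: [0-34 FREE]
Op 5: c = malloc(10) -> c = 0; heap: [0-9 ALLOC][10-34 FREE]
Op 6: c = realloc(c, 12) -> c = 0; heap: [0-11 ALLOC][12-34 FREE]
Op 7: d = malloc(10) -> d = 12; heap: [0-11 ALLOC][12-21 ALLOC][22-34 FREE]
Op 8: c = realloc(c, 6) -> c = 0; heap: [0-5 ALLOC][6-11 FREE][12-21 ALLOC][22-34 FREE]
free(c): c = 0 -> block [0-5 ALLOC]; mark free, coalesce with adjacent free neighbors -> [0-11 FREE][12-21 ALLOC][22-34 FREE]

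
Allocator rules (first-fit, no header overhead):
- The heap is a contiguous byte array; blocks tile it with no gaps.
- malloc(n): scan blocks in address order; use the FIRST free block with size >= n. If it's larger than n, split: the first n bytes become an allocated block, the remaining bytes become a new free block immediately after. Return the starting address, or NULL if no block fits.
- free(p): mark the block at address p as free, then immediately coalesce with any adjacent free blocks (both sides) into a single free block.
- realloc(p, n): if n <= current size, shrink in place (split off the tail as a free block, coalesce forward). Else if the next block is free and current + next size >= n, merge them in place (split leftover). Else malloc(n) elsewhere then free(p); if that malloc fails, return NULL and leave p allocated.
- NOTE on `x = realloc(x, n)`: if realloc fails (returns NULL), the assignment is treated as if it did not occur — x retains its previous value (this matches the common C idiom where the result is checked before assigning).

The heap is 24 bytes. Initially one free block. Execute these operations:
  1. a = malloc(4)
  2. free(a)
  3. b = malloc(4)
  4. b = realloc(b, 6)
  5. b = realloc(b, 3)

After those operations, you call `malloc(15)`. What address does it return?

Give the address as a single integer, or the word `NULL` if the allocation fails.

Op 1: a = malloc(4) -> a = 0; heap: [0-3 ALLOC][4-23 FREE]
Op 2: free(a) -> (freed a); heap: [0-23 FREE]
Op 3: b = malloc(4) -> b = 0; heap: [0-3 ALLOC][4-23 FREE]
Op 4: b = realloc(b, 6) -> b = 0; heap: [0-5 ALLOC][6-23 FREE]
Op 5: b = realloc(b, 3) -> b = 0; heap: [0-2 ALLOC][3-23 FREE]
malloc(15): first-fit scan over [0-2 ALLOC][3-23 FREE] -> 3

Answer: 3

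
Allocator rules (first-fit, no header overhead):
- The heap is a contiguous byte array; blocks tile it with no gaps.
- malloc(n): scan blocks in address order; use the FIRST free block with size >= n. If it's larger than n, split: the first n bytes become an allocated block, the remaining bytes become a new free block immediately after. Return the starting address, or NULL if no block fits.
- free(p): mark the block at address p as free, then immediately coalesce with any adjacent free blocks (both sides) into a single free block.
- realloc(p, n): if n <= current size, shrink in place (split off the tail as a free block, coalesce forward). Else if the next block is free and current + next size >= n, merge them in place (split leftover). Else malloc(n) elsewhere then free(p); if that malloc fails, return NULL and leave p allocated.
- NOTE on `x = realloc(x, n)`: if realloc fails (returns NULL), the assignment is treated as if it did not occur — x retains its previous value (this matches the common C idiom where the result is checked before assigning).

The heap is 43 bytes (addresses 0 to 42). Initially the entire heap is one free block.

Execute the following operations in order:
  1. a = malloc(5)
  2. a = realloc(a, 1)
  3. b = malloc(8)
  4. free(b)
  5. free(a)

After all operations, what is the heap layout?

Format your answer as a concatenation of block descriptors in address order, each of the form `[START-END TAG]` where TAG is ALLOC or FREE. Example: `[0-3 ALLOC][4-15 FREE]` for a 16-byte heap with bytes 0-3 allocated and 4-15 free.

Answer: [0-42 FREE]

Derivation:
Op 1: a = malloc(5) -> a = 0; heap: [0-4 ALLOC][5-42 FREE]
Op 2: a = realloc(a, 1) -> a = 0; heap: [0-0 ALLOC][1-42 FREE]
Op 3: b = malloc(8) -> b = 1; heap: [0-0 ALLOC][1-8 ALLOC][9-42 FREE]
Op 4: free(b) -> (freed b); heap: [0-0 ALLOC][1-42 FREE]
Op 5: free(a) -> (freed a); heap: [0-42 FREE]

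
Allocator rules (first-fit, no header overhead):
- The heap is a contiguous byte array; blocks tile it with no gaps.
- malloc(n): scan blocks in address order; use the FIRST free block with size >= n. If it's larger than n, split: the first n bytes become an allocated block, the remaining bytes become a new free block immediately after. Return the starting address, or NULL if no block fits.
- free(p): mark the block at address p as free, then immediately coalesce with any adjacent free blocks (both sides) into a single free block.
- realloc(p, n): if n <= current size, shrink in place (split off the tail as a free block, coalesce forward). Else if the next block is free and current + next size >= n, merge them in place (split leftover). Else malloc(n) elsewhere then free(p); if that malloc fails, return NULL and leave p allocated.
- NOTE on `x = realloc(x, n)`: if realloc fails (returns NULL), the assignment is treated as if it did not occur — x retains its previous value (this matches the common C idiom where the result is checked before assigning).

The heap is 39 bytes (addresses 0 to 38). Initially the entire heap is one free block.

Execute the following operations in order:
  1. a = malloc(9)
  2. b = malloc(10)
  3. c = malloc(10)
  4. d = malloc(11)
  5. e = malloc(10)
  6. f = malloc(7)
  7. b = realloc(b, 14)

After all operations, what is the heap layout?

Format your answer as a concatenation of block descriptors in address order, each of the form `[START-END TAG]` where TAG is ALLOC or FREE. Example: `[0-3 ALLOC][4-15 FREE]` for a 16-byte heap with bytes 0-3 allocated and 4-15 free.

Answer: [0-8 ALLOC][9-18 ALLOC][19-28 ALLOC][29-38 ALLOC]

Derivation:
Op 1: a = malloc(9) -> a = 0; heap: [0-8 ALLOC][9-38 FREE]
Op 2: b = malloc(10) -> b = 9; heap: [0-8 ALLOC][9-18 ALLOC][19-38 FREE]
Op 3: c = malloc(10) -> c = 19; heap: [0-8 ALLOC][9-18 ALLOC][19-28 ALLOC][29-38 FREE]
Op 4: d = malloc(11) -> d = NULL; heap: [0-8 ALLOC][9-18 ALLOC][19-28 ALLOC][29-38 FREE]
Op 5: e = malloc(10) -> e = 29; heap: [0-8 ALLOC][9-18 ALLOC][19-28 ALLOC][29-38 ALLOC]
Op 6: f = malloc(7) -> f = NULL; heap: [0-8 ALLOC][9-18 ALLOC][19-28 ALLOC][29-38 ALLOC]
Op 7: b = realloc(b, 14) -> NULL (b unchanged); heap: [0-8 ALLOC][9-18 ALLOC][19-28 ALLOC][29-38 ALLOC]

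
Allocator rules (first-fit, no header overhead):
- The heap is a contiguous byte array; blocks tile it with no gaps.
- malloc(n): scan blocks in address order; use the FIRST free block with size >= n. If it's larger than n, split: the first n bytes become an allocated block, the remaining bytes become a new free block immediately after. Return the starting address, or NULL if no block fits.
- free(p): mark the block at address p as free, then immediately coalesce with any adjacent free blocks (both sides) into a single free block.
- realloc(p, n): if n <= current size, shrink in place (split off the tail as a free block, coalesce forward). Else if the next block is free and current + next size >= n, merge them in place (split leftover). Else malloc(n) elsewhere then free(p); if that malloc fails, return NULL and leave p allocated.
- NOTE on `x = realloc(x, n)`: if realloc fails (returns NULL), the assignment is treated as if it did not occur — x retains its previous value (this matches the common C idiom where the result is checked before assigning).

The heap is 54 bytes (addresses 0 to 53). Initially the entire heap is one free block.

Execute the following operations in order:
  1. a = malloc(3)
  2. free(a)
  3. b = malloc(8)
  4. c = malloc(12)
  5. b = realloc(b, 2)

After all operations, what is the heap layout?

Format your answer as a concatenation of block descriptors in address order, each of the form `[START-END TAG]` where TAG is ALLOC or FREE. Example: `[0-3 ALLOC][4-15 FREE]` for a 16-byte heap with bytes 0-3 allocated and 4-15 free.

Op 1: a = malloc(3) -> a = 0; heap: [0-2 ALLOC][3-53 FREE]
Op 2: free(a) -> (freed a); heap: [0-53 FREE]
Op 3: b = malloc(8) -> b = 0; heap: [0-7 ALLOC][8-53 FREE]
Op 4: c = malloc(12) -> c = 8; heap: [0-7 ALLOC][8-19 ALLOC][20-53 FREE]
Op 5: b = realloc(b, 2) -> b = 0; heap: [0-1 ALLOC][2-7 FREE][8-19 ALLOC][20-53 FREE]

Answer: [0-1 ALLOC][2-7 FREE][8-19 ALLOC][20-53 FREE]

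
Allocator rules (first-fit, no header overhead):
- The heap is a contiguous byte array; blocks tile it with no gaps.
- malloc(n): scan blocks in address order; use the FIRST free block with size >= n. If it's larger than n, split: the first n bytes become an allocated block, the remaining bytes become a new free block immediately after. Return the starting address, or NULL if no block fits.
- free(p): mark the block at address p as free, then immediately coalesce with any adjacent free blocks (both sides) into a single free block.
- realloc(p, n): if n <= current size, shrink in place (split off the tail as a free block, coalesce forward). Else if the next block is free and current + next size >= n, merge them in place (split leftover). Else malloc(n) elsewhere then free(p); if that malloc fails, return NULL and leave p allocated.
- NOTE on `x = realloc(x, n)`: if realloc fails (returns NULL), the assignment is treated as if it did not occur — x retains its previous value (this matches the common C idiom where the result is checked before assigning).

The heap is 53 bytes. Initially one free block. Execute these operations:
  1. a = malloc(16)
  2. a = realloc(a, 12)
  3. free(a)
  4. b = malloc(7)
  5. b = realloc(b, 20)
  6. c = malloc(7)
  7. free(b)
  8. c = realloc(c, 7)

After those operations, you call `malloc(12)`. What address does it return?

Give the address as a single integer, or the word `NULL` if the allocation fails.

Op 1: a = malloc(16) -> a = 0; heap: [0-15 ALLOC][16-52 FREE]
Op 2: a = realloc(a, 12) -> a = 0; heap: [0-11 ALLOC][12-52 FREE]
Op 3: free(a) -> (freed a); heap: [0-52 FREE]
Op 4: b = malloc(7) -> b = 0; heap: [0-6 ALLOC][7-52 FREE]
Op 5: b = realloc(b, 20) -> b = 0; heap: [0-19 ALLOC][20-52 FREE]
Op 6: c = malloc(7) -> c = 20; heap: [0-19 ALLOC][20-26 ALLOC][27-52 FREE]
Op 7: free(b) -> (freed b); heap: [0-19 FREE][20-26 ALLOC][27-52 FREE]
Op 8: c = realloc(c, 7) -> c = 20; heap: [0-19 FREE][20-26 ALLOC][27-52 FREE]
malloc(12): first-fit scan over [0-19 FREE][20-26 ALLOC][27-52 FREE] -> 0

Answer: 0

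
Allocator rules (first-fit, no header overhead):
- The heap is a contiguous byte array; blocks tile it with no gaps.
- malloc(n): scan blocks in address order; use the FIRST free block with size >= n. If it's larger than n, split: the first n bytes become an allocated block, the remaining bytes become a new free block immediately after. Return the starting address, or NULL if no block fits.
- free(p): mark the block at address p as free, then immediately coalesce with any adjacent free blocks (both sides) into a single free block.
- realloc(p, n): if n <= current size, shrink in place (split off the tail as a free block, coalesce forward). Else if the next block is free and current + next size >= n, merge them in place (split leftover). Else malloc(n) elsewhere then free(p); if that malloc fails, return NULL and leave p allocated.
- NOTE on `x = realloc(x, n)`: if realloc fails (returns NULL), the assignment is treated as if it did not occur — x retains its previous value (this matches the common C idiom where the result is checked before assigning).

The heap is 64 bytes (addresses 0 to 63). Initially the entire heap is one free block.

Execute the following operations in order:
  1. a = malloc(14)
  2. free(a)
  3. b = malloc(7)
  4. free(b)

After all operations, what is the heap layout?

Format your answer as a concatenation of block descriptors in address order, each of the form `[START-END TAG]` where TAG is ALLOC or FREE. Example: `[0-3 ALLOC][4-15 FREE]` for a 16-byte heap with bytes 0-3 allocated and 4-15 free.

Answer: [0-63 FREE]

Derivation:
Op 1: a = malloc(14) -> a = 0; heap: [0-13 ALLOC][14-63 FREE]
Op 2: free(a) -> (freed a); heap: [0-63 FREE]
Op 3: b = malloc(7) -> b = 0; heap: [0-6 ALLOC][7-63 FREE]
Op 4: free(b) -> (freed b); heap: [0-63 FREE]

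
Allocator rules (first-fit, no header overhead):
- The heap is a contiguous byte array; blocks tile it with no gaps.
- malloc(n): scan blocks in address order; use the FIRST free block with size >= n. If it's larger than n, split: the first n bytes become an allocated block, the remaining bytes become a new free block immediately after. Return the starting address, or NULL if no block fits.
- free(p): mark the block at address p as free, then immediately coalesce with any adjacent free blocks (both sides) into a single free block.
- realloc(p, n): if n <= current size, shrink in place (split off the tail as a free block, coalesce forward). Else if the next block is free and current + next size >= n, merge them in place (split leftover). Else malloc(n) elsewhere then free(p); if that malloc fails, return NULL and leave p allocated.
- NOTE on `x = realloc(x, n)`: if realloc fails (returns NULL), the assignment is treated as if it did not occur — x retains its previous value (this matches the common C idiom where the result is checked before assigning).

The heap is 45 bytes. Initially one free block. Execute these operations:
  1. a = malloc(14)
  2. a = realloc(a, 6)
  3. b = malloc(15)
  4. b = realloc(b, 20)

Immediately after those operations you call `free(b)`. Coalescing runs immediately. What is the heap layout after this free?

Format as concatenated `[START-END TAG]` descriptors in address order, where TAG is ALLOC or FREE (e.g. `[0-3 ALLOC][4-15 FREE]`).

Answer: [0-5 ALLOC][6-44 FREE]

Derivation:
Op 1: a = malloc(14) -> a = 0; heap: [0-13 ALLOC][14-44 FREE]
Op 2: a = realloc(a, 6) -> a = 0; heap: [0-5 ALLOC][6-44 FREE]
Op 3: b = malloc(15) -> b = 6; heap: [0-5 ALLOC][6-20 ALLOC][21-44 FREE]
Op 4: b = realloc(b, 20) -> b = 6; heap: [0-5 ALLOC][6-25 ALLOC][26-44 FREE]
free(b): b = 6 -> block [6-25 ALLOC]; mark free, coalesce with adjacent free neighbors -> [0-5 ALLOC][6-44 FREE]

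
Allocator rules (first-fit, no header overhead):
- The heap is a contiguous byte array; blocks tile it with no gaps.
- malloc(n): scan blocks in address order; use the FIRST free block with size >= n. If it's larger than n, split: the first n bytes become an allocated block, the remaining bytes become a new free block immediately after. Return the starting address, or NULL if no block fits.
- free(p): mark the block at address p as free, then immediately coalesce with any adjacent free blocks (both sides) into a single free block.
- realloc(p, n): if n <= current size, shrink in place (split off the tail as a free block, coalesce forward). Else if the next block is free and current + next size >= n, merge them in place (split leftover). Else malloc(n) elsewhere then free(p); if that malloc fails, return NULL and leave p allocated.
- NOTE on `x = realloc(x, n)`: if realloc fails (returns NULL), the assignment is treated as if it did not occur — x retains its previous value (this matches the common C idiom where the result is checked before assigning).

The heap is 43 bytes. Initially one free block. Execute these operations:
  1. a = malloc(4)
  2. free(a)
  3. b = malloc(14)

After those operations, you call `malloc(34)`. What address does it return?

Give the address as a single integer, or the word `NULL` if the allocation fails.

Op 1: a = malloc(4) -> a = 0; heap: [0-3 ALLOC][4-42 FREE]
Op 2: free(a) -> (freed a); heap: [0-42 FREE]
Op 3: b = malloc(14) -> b = 0; heap: [0-13 ALLOC][14-42 FREE]
malloc(34): first-fit scan over [0-13 ALLOC][14-42 FREE] -> NULL

Answer: NULL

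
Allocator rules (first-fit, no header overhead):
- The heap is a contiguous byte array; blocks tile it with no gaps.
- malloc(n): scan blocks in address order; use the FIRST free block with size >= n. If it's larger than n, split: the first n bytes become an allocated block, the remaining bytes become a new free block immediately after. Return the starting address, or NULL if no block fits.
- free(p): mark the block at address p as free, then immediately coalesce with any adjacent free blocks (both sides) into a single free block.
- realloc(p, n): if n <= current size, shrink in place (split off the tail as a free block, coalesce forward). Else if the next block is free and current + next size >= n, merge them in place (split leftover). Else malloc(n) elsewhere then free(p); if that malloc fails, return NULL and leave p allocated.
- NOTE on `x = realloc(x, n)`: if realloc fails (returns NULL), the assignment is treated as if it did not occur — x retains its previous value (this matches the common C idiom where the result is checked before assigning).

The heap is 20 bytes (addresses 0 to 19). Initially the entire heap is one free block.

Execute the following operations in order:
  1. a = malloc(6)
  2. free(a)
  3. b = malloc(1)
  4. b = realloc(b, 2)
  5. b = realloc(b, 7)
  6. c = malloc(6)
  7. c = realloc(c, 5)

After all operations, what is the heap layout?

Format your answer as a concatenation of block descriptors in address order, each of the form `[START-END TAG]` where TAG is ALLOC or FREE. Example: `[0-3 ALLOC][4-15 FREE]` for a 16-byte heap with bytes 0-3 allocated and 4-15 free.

Answer: [0-6 ALLOC][7-11 ALLOC][12-19 FREE]

Derivation:
Op 1: a = malloc(6) -> a = 0; heap: [0-5 ALLOC][6-19 FREE]
Op 2: free(a) -> (freed a); heap: [0-19 FREE]
Op 3: b = malloc(1) -> b = 0; heap: [0-0 ALLOC][1-19 FREE]
Op 4: b = realloc(b, 2) -> b = 0; heap: [0-1 ALLOC][2-19 FREE]
Op 5: b = realloc(b, 7) -> b = 0; heap: [0-6 ALLOC][7-19 FREE]
Op 6: c = malloc(6) -> c = 7; heap: [0-6 ALLOC][7-12 ALLOC][13-19 FREE]
Op 7: c = realloc(c, 5) -> c = 7; heap: [0-6 ALLOC][7-11 ALLOC][12-19 FREE]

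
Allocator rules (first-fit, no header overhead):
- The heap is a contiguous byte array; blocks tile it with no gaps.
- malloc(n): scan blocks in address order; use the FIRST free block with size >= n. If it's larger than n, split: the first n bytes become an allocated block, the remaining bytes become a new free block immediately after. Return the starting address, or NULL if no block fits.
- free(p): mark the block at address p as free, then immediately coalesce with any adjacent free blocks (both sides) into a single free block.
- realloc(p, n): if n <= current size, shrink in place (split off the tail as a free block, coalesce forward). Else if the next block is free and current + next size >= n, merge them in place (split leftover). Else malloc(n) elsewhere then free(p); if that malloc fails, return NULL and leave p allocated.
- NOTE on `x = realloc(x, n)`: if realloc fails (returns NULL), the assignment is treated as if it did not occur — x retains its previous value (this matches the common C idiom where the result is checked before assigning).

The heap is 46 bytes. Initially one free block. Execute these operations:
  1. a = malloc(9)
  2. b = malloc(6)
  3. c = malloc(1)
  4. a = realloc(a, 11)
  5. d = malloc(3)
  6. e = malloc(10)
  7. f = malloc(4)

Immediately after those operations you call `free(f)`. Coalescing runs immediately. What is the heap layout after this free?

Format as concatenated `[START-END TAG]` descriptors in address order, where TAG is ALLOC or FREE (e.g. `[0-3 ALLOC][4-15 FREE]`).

Op 1: a = malloc(9) -> a = 0; heap: [0-8 ALLOC][9-45 FREE]
Op 2: b = malloc(6) -> b = 9; heap: [0-8 ALLOC][9-14 ALLOC][15-45 FREE]
Op 3: c = malloc(1) -> c = 15; heap: [0-8 ALLOC][9-14 ALLOC][15-15 ALLOC][16-45 FREE]
Op 4: a = realloc(a, 11) -> a = 16; heap: [0-8 FREE][9-14 ALLOC][15-15 ALLOC][16-26 ALLOC][27-45 FREE]
Op 5: d = malloc(3) -> d = 0; heap: [0-2 ALLOC][3-8 FREE][9-14 ALLOC][15-15 ALLOC][16-26 ALLOC][27-45 FREE]
Op 6: e = malloc(10) -> e = 27; heap: [0-2 ALLOC][3-8 FREE][9-14 ALLOC][15-15 ALLOC][16-26 ALLOC][27-36 ALLOC][37-45 FREE]
Op 7: f = malloc(4) -> f = 3; heap: [0-2 ALLOC][3-6 ALLOC][7-8 FREE][9-14 ALLOC][15-15 ALLOC][16-26 ALLOC][27-36 ALLOC][37-45 FREE]
free(f): f = 3 -> block [3-6 ALLOC]; mark free, coalesce with adjacent free neighbors -> [0-2 ALLOC][3-8 FREE][9-14 ALLOC][15-15 ALLOC][16-26 ALLOC][27-36 ALLOC][37-45 FREE]

Answer: [0-2 ALLOC][3-8 FREE][9-14 ALLOC][15-15 ALLOC][16-26 ALLOC][27-36 ALLOC][37-45 FREE]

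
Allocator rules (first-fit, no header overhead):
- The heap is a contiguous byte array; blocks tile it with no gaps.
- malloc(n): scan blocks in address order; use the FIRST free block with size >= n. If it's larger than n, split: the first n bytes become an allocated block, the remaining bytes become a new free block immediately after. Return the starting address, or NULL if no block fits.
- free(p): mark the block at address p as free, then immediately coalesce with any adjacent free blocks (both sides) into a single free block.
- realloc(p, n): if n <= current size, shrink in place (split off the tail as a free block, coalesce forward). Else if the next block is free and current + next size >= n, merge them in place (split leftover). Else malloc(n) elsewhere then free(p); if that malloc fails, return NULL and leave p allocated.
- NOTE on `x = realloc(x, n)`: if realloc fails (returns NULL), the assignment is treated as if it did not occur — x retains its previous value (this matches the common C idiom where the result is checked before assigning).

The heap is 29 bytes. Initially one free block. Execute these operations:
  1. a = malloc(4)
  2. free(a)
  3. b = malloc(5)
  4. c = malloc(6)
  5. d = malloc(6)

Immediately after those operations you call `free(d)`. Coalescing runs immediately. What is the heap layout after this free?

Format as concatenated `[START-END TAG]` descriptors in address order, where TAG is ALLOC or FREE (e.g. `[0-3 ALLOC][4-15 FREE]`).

Answer: [0-4 ALLOC][5-10 ALLOC][11-28 FREE]

Derivation:
Op 1: a = malloc(4) -> a = 0; heap: [0-3 ALLOC][4-28 FREE]
Op 2: free(a) -> (freed a); heap: [0-28 FREE]
Op 3: b = malloc(5) -> b = 0; heap: [0-4 ALLOC][5-28 FREE]
Op 4: c = malloc(6) -> c = 5; heap: [0-4 ALLOC][5-10 ALLOC][11-28 FREE]
Op 5: d = malloc(6) -> d = 11; heap: [0-4 ALLOC][5-10 ALLOC][11-16 ALLOC][17-28 FREE]
free(d): d = 11 -> block [11-16 ALLOC]; mark free, coalesce with adjacent free neighbors -> [0-4 ALLOC][5-10 ALLOC][11-28 FREE]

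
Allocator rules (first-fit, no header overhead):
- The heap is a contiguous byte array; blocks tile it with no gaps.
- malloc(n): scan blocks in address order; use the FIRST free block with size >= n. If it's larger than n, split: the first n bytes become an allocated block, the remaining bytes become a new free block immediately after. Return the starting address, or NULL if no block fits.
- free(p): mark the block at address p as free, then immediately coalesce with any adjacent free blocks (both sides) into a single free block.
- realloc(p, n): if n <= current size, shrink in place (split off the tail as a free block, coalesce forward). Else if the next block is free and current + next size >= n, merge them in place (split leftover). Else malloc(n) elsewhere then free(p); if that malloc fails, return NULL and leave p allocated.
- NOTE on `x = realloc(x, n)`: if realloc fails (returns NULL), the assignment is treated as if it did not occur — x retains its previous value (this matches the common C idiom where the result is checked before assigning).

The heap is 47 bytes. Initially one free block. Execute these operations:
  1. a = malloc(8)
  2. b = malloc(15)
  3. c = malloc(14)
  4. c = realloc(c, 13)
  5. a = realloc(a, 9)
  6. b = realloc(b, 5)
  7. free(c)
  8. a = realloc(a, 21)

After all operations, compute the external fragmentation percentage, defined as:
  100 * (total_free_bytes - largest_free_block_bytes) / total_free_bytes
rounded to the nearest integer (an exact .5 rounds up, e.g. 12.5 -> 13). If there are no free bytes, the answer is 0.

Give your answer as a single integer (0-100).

Op 1: a = malloc(8) -> a = 0; heap: [0-7 ALLOC][8-46 FREE]
Op 2: b = malloc(15) -> b = 8; heap: [0-7 ALLOC][8-22 ALLOC][23-46 FREE]
Op 3: c = malloc(14) -> c = 23; heap: [0-7 ALLOC][8-22 ALLOC][23-36 ALLOC][37-46 FREE]
Op 4: c = realloc(c, 13) -> c = 23; heap: [0-7 ALLOC][8-22 ALLOC][23-35 ALLOC][36-46 FREE]
Op 5: a = realloc(a, 9) -> a = 36; heap: [0-7 FREE][8-22 ALLOC][23-35 ALLOC][36-44 ALLOC][45-46 FREE]
Op 6: b = realloc(b, 5) -> b = 8; heap: [0-7 FREE][8-12 ALLOC][13-22 FREE][23-35 ALLOC][36-44 ALLOC][45-46 FREE]
Op 7: free(c) -> (freed c); heap: [0-7 FREE][8-12 ALLOC][13-35 FREE][36-44 ALLOC][45-46 FREE]
Op 8: a = realloc(a, 21) -> a = 13; heap: [0-7 FREE][8-12 ALLOC][13-33 ALLOC][34-46 FREE]
Free blocks: [8 13] total_free=21 largest=13 -> 100*(21-13)/21 = 800/21 ≈ 38.095 -> rounds to 38

Answer: 38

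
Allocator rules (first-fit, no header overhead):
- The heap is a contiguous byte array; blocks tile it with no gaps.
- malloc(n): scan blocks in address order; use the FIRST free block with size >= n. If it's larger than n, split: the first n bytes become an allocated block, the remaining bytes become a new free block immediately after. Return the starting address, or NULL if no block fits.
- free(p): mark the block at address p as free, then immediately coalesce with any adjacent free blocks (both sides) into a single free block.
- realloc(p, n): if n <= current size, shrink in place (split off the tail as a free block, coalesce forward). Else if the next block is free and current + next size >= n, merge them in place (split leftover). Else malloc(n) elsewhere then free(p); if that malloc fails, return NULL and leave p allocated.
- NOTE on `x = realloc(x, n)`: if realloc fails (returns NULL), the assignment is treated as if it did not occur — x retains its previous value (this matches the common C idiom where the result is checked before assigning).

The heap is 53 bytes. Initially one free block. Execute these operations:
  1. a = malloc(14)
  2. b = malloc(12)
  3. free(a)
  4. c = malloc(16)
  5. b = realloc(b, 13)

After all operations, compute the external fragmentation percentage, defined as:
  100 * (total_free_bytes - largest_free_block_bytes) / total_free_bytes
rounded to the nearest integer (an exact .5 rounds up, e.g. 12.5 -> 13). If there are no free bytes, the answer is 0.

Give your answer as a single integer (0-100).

Answer: 46

Derivation:
Op 1: a = malloc(14) -> a = 0; heap: [0-13 ALLOC][14-52 FREE]
Op 2: b = malloc(12) -> b = 14; heap: [0-13 ALLOC][14-25 ALLOC][26-52 FREE]
Op 3: free(a) -> (freed a); heap: [0-13 FREE][14-25 ALLOC][26-52 FREE]
Op 4: c = malloc(16) -> c = 26; heap: [0-13 FREE][14-25 ALLOC][26-41 ALLOC][42-52 FREE]
Op 5: b = realloc(b, 13) -> b = 0; heap: [0-12 ALLOC][13-25 FREE][26-41 ALLOC][42-52 FREE]
Free blocks: [13 11] total_free=24 largest=13 -> 100*(24-13)/24 = 1100/24 ≈ 45.833 -> rounds to 46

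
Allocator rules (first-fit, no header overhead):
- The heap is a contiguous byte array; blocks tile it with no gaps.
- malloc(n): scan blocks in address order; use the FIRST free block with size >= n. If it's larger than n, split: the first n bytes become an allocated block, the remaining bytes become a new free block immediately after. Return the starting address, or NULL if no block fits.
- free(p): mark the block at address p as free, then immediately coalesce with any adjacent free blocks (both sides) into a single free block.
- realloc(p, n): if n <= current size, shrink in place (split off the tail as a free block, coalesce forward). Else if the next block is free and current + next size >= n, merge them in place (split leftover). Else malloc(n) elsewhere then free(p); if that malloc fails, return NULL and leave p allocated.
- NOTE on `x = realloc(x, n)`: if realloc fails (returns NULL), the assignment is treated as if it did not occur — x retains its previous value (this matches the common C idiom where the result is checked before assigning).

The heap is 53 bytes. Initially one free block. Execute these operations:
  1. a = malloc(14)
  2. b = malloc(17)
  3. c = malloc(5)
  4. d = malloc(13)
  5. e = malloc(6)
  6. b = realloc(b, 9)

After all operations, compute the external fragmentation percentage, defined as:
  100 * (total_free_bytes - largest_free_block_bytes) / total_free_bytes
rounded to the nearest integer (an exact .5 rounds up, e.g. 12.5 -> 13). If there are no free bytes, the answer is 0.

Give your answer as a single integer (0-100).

Op 1: a = malloc(14) -> a = 0; heap: [0-13 ALLOC][14-52 FREE]
Op 2: b = malloc(17) -> b = 14; heap: [0-13 ALLOC][14-30 ALLOC][31-52 FREE]
Op 3: c = malloc(5) -> c = 31; heap: [0-13 ALLOC][14-30 ALLOC][31-35 ALLOC][36-52 FREE]
Op 4: d = malloc(13) -> d = 36; heap: [0-13 ALLOC][14-30 ALLOC][31-35 ALLOC][36-48 ALLOC][49-52 FREE]
Op 5: e = malloc(6) -> e = NULL; heap: [0-13 ALLOC][14-30 ALLOC][31-35 ALLOC][36-48 ALLOC][49-52 FREE]
Op 6: b = realloc(b, 9) -> b = 14; heap: [0-13 ALLOC][14-22 ALLOC][23-30 FREE][31-35 ALLOC][36-48 ALLOC][49-52 FREE]
Free blocks: [8 4] total_free=12 largest=8 -> 100*(12-8)/12 = 400/12 ≈ 33.333 -> rounds to 33

Answer: 33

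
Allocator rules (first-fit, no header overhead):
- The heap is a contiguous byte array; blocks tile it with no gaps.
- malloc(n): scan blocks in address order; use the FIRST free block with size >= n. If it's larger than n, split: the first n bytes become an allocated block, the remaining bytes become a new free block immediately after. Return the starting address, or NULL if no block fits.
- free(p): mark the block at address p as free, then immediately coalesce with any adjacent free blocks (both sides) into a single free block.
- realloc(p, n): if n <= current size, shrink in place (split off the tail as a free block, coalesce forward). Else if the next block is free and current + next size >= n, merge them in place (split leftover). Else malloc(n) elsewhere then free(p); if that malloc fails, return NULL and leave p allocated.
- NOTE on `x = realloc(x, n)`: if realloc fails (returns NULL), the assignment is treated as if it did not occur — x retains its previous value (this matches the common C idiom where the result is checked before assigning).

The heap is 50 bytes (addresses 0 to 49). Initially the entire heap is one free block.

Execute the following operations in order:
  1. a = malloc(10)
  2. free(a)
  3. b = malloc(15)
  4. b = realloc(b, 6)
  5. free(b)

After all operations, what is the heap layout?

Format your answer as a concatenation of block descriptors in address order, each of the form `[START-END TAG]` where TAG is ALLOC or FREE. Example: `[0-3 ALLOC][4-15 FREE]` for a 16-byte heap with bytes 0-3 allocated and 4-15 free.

Op 1: a = malloc(10) -> a = 0; heap: [0-9 ALLOC][10-49 FREE]
Op 2: free(a) -> (freed a); heap: [0-49 FREE]
Op 3: b = malloc(15) -> b = 0; heap: [0-14 ALLOC][15-49 FREE]
Op 4: b = realloc(b, 6) -> b = 0; heap: [0-5 ALLOC][6-49 FREE]
Op 5: free(b) -> (freed b); heap: [0-49 FREE]

Answer: [0-49 FREE]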